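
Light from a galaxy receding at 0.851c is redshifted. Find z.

β = 0.851
(1+β)/(1-β) = 1.851/0.149 = 12.423
√(12.423) = 3.525
z = 3.525 - 1 = 2.525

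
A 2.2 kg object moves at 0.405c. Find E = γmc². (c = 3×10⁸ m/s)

γ = 1/√(1 - 0.405²) = 1.094
mc² = 2.2 × (3×10⁸)² = 1.980×10¹⁷ J
E = γmc² = 1.094 × 1.980×10¹⁷ = 2.166×10¹⁷ J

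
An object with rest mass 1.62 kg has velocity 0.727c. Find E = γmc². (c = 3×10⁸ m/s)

γ = 1/√(1 - 0.727²) = 1.456
mc² = 1.62 × (3×10⁸)² = 1.458×10¹⁷ J
E = γmc² = 1.456 × 1.458×10¹⁷ = 2.123×10¹⁷ J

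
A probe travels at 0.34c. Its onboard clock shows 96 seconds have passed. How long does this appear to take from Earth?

Proper time Δt₀ = 96 seconds
γ = 1/√(1 - 0.34²) = 1.0633
Δt = γΔt₀ = 1.0633 × 96 = 102.1 seconds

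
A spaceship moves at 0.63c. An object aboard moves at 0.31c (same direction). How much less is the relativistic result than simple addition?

Classical: u' + v = 0.31 + 0.63 = 0.94c
Relativistic: u = (0.31 + 0.63)/(1 + 0.1953) = 0.94/1.1953 = 0.7864c
Difference: 0.94 - 0.7864 = 0.1536c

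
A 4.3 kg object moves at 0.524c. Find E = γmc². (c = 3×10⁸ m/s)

γ = 1/√(1 - 0.524²) = 1.1741
mc² = 4.3 × (3×10⁸)² = 3.870×10¹⁷ J
E = γmc² = 1.1741 × 3.870×10¹⁷ = 4.544×10¹⁷ J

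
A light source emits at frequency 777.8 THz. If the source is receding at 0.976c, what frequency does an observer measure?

β = v/c = 0.976
(1-β)/(1+β) = 0.024/1.976 = 0.012146
Doppler factor = √(0.012146) = 0.11021
f_obs = 777.8 × 0.11021 = 85.72 THz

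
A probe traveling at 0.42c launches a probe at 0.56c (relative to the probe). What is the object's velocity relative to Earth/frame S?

u = (u' + v)/(1 + u'v/c²)
Numerator: 0.56 + 0.42 = 0.98
Denominator: 1 + 0.2352 = 1.2352
u = 0.98/1.2352 = 0.7934c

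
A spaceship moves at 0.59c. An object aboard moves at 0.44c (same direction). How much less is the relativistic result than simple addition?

Classical: u' + v = 0.44 + 0.59 = 1.03c
Relativistic: u = (0.44 + 0.59)/(1 + 0.2596) = 1.03/1.2596 = 0.8177c
Difference: 1.03 - 0.8177 = 0.2123c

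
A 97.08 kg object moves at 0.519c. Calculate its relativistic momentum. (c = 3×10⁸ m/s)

γ = 1/√(1 - 0.519²) = 1.170
v = 0.519 × 3×10⁸ = 1.557×10⁸ m/s
p = γmv = 1.170 × 97.08 × 1.557×10⁸ = 1.768×10¹⁰ kg·m/s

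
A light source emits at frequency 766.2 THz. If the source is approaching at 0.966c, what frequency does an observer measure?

β = v/c = 0.966
(1+β)/(1-β) = 1.966/0.034 = 57.82
Doppler factor = √(57.82) = 7.604
f_obs = 766.2 × 7.604 = 5826 THz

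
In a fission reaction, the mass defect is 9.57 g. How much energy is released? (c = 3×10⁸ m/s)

Convert mass defect: Δm = 9.57 g = 0.00957 kg
E = Δm·c² = 0.00957 × (3×10⁸)²
= 0.00957 × 9×10¹⁶ = 8.613×10¹⁴ J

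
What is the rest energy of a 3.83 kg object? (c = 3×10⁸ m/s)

c² = (3×10⁸)² = 9.000×10¹⁶ m²/s²
E₀ = mc² = 3.83 × 9.000×10¹⁶ = 3.447×10¹⁷ J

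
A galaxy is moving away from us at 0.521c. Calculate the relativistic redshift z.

β = 0.521
(1+β)/(1-β) = 1.521/0.479 = 3.175
√(3.175) = 1.782
z = 1.782 - 1 = 0.7820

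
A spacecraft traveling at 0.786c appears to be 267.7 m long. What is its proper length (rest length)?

Contracted length L = 267.7 m
γ = 1/√(1 - 0.786²) = 1.6175
L₀ = γL = 1.6175 × 267.7 = 433.0 m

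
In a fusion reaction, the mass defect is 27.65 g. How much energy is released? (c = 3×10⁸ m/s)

Convert mass defect: Δm = 27.65 g = 0.02765 kg
E = Δm·c² = 0.02765 × (3×10⁸)²
= 0.02765 × 9×10¹⁶ = 2.489×10¹⁵ J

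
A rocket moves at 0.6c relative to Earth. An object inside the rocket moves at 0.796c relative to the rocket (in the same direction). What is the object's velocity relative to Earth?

u = (u' + v)/(1 + u'v/c²)
Numerator: 0.796 + 0.6 = 1.396
Denominator: 1 + 0.4776 = 1.4776
u = 1.396/1.4776 = 0.9448c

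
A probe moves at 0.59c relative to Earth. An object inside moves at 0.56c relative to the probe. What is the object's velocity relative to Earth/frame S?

u = (u' + v)/(1 + u'v/c²)
Numerator: 0.56 + 0.59 = 1.15
Denominator: 1 + 0.3304 = 1.3304
u = 1.15/1.3304 = 0.8644c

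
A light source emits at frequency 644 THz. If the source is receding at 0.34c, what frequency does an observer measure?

β = v/c = 0.34
(1-β)/(1+β) = 0.66/1.34 = 0.4925
Doppler factor = √(0.4925) = 0.7018
f_obs = 644 × 0.7018 = 452.0 THz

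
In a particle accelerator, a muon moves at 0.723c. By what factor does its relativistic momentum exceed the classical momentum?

p_rel = γmv, p_class = mv
Ratio = γ = 1/√(1 - 0.723²)
= 1/√(0.477271) = 1.447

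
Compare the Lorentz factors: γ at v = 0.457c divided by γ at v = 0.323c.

γ₁ = 1/√(1 - 0.457²) = 1.1243
γ₂ = 1/√(1 - 0.323²) = 1.0566
γ₁/γ₂ = 1.1243/1.0566 = 1.064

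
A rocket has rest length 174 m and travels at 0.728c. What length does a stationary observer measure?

Proper length L₀ = 174 m
γ = 1/√(1 - 0.728²) = 1.459
L = L₀/γ = 174/1.459 = 119.3 m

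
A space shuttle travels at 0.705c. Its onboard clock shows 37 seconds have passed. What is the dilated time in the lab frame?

Proper time Δt₀ = 37 seconds
γ = 1/√(1 - 0.705²) = 1.410
Δt = γΔt₀ = 1.410 × 37 = 52.17 seconds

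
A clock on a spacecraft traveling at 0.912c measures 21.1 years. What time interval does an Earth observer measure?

Proper time Δt₀ = 21.1 years
γ = 1/√(1 - 0.912²) = 2.438
Δt = γΔt₀ = 2.438 × 21.1 = 51.44 years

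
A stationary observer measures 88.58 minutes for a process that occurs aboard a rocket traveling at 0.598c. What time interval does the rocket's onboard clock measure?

Dilated time Δt = 88.58 minutes
γ = 1/√(1 - 0.598²) = 1.24767
Δt₀ = Δt/γ = 88.58/1.24767 = 71.00 minutes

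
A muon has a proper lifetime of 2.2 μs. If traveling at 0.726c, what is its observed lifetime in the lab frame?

Proper lifetime τ₀ = 2.2 μs
γ = 1/√(1 - 0.726²) = 1.454
τ = γτ₀ = 1.454 × 2.2 μs = 3.199 μs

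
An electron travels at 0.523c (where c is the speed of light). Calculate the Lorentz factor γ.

v/c = 0.523, so (v/c)² = 0.273529
1 - (v/c)² = 0.726471
γ = 1/√(0.726471) = 1.173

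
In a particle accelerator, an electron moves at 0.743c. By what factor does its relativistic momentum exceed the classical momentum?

p_rel = γmv, p_class = mv
Ratio = γ = 1/√(1 - 0.743²)
= 1/√(0.447951) = 1.494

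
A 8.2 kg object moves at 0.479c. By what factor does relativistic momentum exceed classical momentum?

p_rel = γmv, p_class = mv
Ratio = γ = 1/√(1 - 0.479²) = 1.139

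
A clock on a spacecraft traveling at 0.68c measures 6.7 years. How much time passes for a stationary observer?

Proper time Δt₀ = 6.7 years
γ = 1/√(1 - 0.68²) = 1.3639
Δt = γΔt₀ = 1.3639 × 6.7 = 9.138 years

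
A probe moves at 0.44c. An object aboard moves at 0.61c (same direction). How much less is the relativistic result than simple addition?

Classical: u' + v = 0.61 + 0.44 = 1.05c
Relativistic: u = (0.61 + 0.44)/(1 + 0.2684) = 1.05/1.2684 = 0.8278c
Difference: 1.05 - 0.8278 = 0.2222c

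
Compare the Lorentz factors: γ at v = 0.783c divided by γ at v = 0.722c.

γ₁ = 1/√(1 - 0.783²) = 1.6077
γ₂ = 1/√(1 - 0.722²) = 1.4453
γ₁/γ₂ = 1.6077/1.4453 = 1.112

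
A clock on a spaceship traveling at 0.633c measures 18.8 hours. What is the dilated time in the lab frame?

Proper time Δt₀ = 18.8 hours
γ = 1/√(1 - 0.633²) = 1.2917
Δt = γΔt₀ = 1.2917 × 18.8 = 24.28 hours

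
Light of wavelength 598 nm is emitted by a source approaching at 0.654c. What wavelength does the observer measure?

β = 0.654
Wavelength Doppler factor = √(0.346/1.654) = √(0.2092) = 0.4574
λ_obs = 598 × 0.4574 = 273.5 nm (blueshift)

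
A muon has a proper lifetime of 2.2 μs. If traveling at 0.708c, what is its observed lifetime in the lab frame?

Proper lifetime τ₀ = 2.2 μs
γ = 1/√(1 - 0.708²) = 1.416
τ = γτ₀ = 1.416 × 2.2 μs = 3.115 μs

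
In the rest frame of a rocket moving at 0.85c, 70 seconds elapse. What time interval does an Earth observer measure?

Proper time Δt₀ = 70 seconds
γ = 1/√(1 - 0.85²) = 1.898
Δt = γΔt₀ = 1.898 × 70 = 132.9 seconds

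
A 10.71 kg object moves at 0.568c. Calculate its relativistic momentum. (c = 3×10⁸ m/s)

γ = 1/√(1 - 0.568²) = 1.215
v = 0.568 × 3×10⁸ = 1.704×10⁸ m/s
p = γmv = 1.215 × 10.71 × 1.704×10⁸ = 2.217×10⁹ kg·m/s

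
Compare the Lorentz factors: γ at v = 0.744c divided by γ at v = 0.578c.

γ₁ = 1/√(1 - 0.744²) = 1.4966
γ₂ = 1/√(1 - 0.578²) = 1.2254
γ₁/γ₂ = 1.4966/1.2254 = 1.221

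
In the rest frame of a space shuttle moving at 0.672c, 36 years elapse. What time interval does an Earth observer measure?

Proper time Δt₀ = 36 years
γ = 1/√(1 - 0.672²) = 1.3503
Δt = γΔt₀ = 1.3503 × 36 = 48.61 years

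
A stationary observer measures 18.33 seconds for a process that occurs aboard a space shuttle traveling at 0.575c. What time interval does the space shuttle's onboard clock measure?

Dilated time Δt = 18.33 seconds
γ = 1/√(1 - 0.575²) = 1.222
Δt₀ = Δt/γ = 18.33/1.222 = 15.00 seconds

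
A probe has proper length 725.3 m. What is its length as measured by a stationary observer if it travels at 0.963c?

Proper length L₀ = 725.3 m
γ = 1/√(1 - 0.963²) = 3.7106
L = L₀/γ = 725.3/3.7106 = 195.5 m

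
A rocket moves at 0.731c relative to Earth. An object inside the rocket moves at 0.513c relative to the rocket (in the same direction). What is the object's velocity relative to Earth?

u = (u' + v)/(1 + u'v/c²)
Numerator: 0.513 + 0.731 = 1.244
Denominator: 1 + 0.375003 = 1.375003
u = 1.244/1.375003 = 0.9047c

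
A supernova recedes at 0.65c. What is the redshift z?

β = 0.65
(1+β)/(1-β) = 1.65/0.35 = 4.714
√(4.714) = 2.171
z = 2.171 - 1 = 1.171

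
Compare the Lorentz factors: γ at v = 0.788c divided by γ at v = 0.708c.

γ₁ = 1/√(1 - 0.788²) = 1.624
γ₂ = 1/√(1 - 0.708²) = 1.416
γ₁/γ₂ = 1.624/1.416 = 1.147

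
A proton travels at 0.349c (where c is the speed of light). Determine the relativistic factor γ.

v/c = 0.349, so (v/c)² = 0.121801
1 - (v/c)² = 0.878199
γ = 1/√(0.878199) = 1.067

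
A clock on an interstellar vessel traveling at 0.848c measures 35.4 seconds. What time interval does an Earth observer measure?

Proper time Δt₀ = 35.4 seconds
γ = 1/√(1 - 0.848²) = 1.8868
Δt = γΔt₀ = 1.8868 × 35.4 = 66.79 seconds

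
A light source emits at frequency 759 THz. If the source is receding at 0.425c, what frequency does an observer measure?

β = v/c = 0.425
(1-β)/(1+β) = 0.575/1.425 = 0.4035
Doppler factor = √(0.4035) = 0.6352
f_obs = 759 × 0.6352 = 482.1 THz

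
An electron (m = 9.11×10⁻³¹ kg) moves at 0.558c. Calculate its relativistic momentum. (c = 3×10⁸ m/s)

γ = 1/√(1 - 0.558²) = 1.205
v = 0.558 × 3×10⁸ = 1.674×10⁸ m/s
p = γmv = 1.205 × 9.11×10⁻³¹ × 1.674×10⁸ = 1.838×10⁻²² kg·m/s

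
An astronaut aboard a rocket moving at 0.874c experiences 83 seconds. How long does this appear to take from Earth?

Proper time Δt₀ = 83 seconds
γ = 1/√(1 - 0.874²) = 2.058
Δt = γΔt₀ = 2.058 × 83 = 170.8 seconds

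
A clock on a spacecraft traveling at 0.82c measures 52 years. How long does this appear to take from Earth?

Proper time Δt₀ = 52 years
γ = 1/√(1 - 0.82²) = 1.7471
Δt = γΔt₀ = 1.7471 × 52 = 90.85 years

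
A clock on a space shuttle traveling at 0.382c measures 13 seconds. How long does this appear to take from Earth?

Proper time Δt₀ = 13 seconds
γ = 1/√(1 - 0.382²) = 1.082
Δt = γΔt₀ = 1.082 × 13 = 14.07 seconds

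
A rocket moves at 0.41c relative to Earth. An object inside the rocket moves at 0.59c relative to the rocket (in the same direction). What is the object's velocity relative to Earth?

u = (u' + v)/(1 + u'v/c²)
Numerator: 0.59 + 0.41 = 1
Denominator: 1 + 0.2419 = 1.2419
u = 1/1.2419 = 0.8052c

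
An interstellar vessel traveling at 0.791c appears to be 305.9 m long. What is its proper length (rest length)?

Contracted length L = 305.9 m
γ = 1/√(1 - 0.791²) = 1.6345
L₀ = γL = 1.6345 × 305.9 = 500.0 m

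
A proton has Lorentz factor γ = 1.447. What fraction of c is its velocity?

From γ = 1/√(1 - v²/c²):
1/γ² = 1/1.447² = 0.4776
v²/c² = 1 - 0.4776 = 0.5224
v/c = √(0.5224) = 0.7228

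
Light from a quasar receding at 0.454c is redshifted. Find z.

β = 0.454
(1+β)/(1-β) = 1.454/0.546 = 2.663
√(2.663) = 1.6319
z = 1.6319 - 1 = 0.6319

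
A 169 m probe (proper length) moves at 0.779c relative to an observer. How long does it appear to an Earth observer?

Proper length L₀ = 169 m
γ = 1/√(1 - 0.779²) = 1.595
L = L₀/γ = 169/1.595 = 106.0 m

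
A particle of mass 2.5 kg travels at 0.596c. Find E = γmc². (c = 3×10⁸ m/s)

γ = 1/√(1 - 0.596²) = 1.2454
mc² = 2.5 × (3×10⁸)² = 2.250×10¹⁷ J
E = γmc² = 1.2454 × 2.250×10¹⁷ = 2.802×10¹⁷ J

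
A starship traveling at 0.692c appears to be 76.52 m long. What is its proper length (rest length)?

Contracted length L = 76.52 m
γ = 1/√(1 - 0.692²) = 1.385
L₀ = γL = 1.385 × 76.52 = 106.0 m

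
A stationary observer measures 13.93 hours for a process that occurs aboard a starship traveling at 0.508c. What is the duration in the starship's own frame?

Dilated time Δt = 13.93 hours
γ = 1/√(1 - 0.508²) = 1.161
Δt₀ = Δt/γ = 13.93/1.161 = 12.00 hours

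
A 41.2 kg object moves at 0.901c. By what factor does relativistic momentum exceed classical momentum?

p_rel = γmv, p_class = mv
Ratio = γ = 1/√(1 - 0.901²) = 2.305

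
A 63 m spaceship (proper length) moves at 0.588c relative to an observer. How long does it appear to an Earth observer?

Proper length L₀ = 63 m
γ = 1/√(1 - 0.588²) = 1.2363
L = L₀/γ = 63/1.2363 = 50.96 m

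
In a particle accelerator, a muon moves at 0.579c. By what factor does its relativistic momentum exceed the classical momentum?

p_rel = γmv, p_class = mv
Ratio = γ = 1/√(1 - 0.579²)
= 1/√(0.664759) = 1.227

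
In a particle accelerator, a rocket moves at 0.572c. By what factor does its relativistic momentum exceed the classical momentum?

p_rel = γmv, p_class = mv
Ratio = γ = 1/√(1 - 0.572²)
= 1/√(0.672816) = 1.219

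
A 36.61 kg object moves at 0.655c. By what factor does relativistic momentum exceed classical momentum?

p_rel = γmv, p_class = mv
Ratio = γ = 1/√(1 - 0.655²) = 1.323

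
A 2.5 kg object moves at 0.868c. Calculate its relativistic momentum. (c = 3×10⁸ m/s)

γ = 1/√(1 - 0.868²) = 2.014
v = 0.868 × 3×10⁸ = 2.604×10⁸ m/s
p = γmv = 2.014 × 2.5 × 2.604×10⁸ = 1.311×10⁹ kg·m/s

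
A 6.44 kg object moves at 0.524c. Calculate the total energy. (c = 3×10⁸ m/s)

γ = 1/√(1 - 0.524²) = 1.174
mc² = 6.44 × (3×10⁸)² = 5.796×10¹⁷ J
E = γmc² = 1.174 × 5.796×10¹⁷ = 6.805×10¹⁷ J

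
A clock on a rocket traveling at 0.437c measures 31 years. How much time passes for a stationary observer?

Proper time Δt₀ = 31 years
γ = 1/√(1 - 0.437²) = 1.112
Δt = γΔt₀ = 1.112 × 31 = 34.47 years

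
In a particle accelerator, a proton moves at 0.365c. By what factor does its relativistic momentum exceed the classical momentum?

p_rel = γmv, p_class = mv
Ratio = γ = 1/√(1 - 0.365²)
= 1/√(0.866775) = 1.074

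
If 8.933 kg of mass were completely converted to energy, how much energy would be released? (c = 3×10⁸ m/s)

Using E = mc²:
c² = (3×10⁸)² = 9×10¹⁶ m²/s²
E = 8.933 × 9×10¹⁶ = 8.040×10¹⁷ J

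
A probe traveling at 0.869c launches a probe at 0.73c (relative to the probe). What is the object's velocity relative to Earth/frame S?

u = (u' + v)/(1 + u'v/c²)
Numerator: 0.73 + 0.869 = 1.599
Denominator: 1 + 0.63437 = 1.63437
u = 1.599/1.63437 = 0.9784c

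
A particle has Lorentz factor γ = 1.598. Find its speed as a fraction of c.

From γ = 1/√(1 - v²/c²):
1/γ² = 1/1.598² = 0.3916
v²/c² = 1 - 0.3916 = 0.6084
v/c = √(0.6084) = 0.7800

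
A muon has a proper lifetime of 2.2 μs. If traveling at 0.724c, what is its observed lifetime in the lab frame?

Proper lifetime τ₀ = 2.2 μs
γ = 1/√(1 - 0.724²) = 1.4497
τ = γτ₀ = 1.4497 × 2.2 μs = 3.189 μs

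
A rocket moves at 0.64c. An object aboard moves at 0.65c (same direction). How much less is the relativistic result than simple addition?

Classical: u' + v = 0.65 + 0.64 = 1.29c
Relativistic: u = (0.65 + 0.64)/(1 + 0.416) = 1.29/1.416 = 0.9110c
Difference: 1.29 - 0.9110 = 0.3790c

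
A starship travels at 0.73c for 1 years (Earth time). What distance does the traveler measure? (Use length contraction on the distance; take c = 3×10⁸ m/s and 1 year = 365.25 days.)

Earth distance: d = v × t = 0.73c × 1 yr = 6.9111×10¹⁵ m
γ = 1.4632
d' = d/γ = 6.9111×10¹⁵/1.4632 = 4.723×10¹⁵ m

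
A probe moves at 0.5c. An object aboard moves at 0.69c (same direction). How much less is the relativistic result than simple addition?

Classical: u' + v = 0.69 + 0.5 = 1.19c
Relativistic: u = (0.69 + 0.5)/(1 + 0.345) = 1.19/1.345 = 0.8848c
Difference: 1.19 - 0.8848 = 0.3052c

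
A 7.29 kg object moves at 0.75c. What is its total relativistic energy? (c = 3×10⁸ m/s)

γ = 1/√(1 - 0.75²) = 1.51186
mc² = 7.29 × (3×10⁸)² = 6.561×10¹⁷ J
E = γmc² = 1.51186 × 6.561×10¹⁷ = 9.919×10¹⁷ J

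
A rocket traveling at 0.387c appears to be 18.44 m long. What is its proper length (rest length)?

Contracted length L = 18.44 m
γ = 1/√(1 - 0.387²) = 1.0845
L₀ = γL = 1.0845 × 18.44 = 20.00 m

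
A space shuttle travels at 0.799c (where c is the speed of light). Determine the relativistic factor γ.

v/c = 0.799, so (v/c)² = 0.638401
1 - (v/c)² = 0.361599
γ = 1/√(0.361599) = 1.663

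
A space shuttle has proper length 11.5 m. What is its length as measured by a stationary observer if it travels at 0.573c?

Proper length L₀ = 11.5 m
γ = 1/√(1 - 0.573²) = 1.2202
L = L₀/γ = 11.5/1.2202 = 9.425 m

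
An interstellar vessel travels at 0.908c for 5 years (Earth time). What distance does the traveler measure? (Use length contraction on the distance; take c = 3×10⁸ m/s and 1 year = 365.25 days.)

Earth distance: d = v × t = 0.908c × 5 yr = 4.298×10¹⁶ m
γ = 2.387
d' = d/γ = 4.298×10¹⁶/2.387 = 1.801×10¹⁶ m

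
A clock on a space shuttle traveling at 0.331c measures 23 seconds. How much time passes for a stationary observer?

Proper time Δt₀ = 23 seconds
γ = 1/√(1 - 0.331²) = 1.0597
Δt = γΔt₀ = 1.0597 × 23 = 24.37 seconds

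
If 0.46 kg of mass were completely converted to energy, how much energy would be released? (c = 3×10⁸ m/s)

Using E = mc²:
c² = (3×10⁸)² = 9×10¹⁶ m²/s²
E = 0.46 × 9×10¹⁶ = 4.140×10¹⁶ J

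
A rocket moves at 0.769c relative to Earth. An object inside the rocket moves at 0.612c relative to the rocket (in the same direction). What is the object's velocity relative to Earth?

u = (u' + v)/(1 + u'v/c²)
Numerator: 0.612 + 0.769 = 1.381
Denominator: 1 + 0.470628 = 1.470628
u = 1.381/1.470628 = 0.9391c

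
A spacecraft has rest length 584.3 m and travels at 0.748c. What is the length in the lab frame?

Proper length L₀ = 584.3 m
γ = 1/√(1 - 0.748²) = 1.5067
L = L₀/γ = 584.3/1.5067 = 387.8 m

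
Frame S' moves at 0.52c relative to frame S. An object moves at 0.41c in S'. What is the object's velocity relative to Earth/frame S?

u = (u' + v)/(1 + u'v/c²)
Numerator: 0.41 + 0.52 = 0.93
Denominator: 1 + 0.2132 = 1.2132
u = 0.93/1.2132 = 0.7666c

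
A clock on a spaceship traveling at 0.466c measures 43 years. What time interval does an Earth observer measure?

Proper time Δt₀ = 43 years
γ = 1/√(1 - 0.466²) = 1.1302
Δt = γΔt₀ = 1.1302 × 43 = 48.60 years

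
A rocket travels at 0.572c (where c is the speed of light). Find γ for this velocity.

v/c = 0.572, so (v/c)² = 0.327184
1 - (v/c)² = 0.672816
γ = 1/√(0.672816) = 1.219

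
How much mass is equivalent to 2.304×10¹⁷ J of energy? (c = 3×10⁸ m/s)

From E = mc², we get m = E/c²
c² = (3×10⁸)² = 9×10¹⁶ m²/s²
m = 2.304×10¹⁷ / 9×10¹⁶ = 2.560 kg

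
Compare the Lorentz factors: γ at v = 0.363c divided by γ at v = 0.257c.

γ₁ = 1/√(1 - 0.363²) = 1.073
γ₂ = 1/√(1 - 0.257²) = 1.035
γ₁/γ₂ = 1.073/1.035 = 1.037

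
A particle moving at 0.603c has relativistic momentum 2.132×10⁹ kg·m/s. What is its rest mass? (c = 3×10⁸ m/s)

γ = 1/√(1 - 0.603²) = 1.2535
v = 0.603 × 3×10⁸ = 1.809×10⁸ m/s
m = p/(γv) = 2.132×10⁹/(1.2535 × 1.809×10⁸) = 9.402 kg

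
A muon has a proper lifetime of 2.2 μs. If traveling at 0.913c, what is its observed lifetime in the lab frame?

Proper lifetime τ₀ = 2.2 μs
γ = 1/√(1 - 0.913²) = 2.4512
τ = γτ₀ = 2.4512 × 2.2 μs = 5.393 μs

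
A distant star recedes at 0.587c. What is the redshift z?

β = 0.587
(1+β)/(1-β) = 1.587/0.413 = 3.8426
√(3.8426) = 1.9603
z = 1.9603 - 1 = 0.9603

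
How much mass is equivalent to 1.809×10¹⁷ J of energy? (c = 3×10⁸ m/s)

From E = mc², we get m = E/c²
c² = (3×10⁸)² = 9×10¹⁶ m²/s²
m = 1.809×10¹⁷ / 9×10¹⁶ = 2.010 kg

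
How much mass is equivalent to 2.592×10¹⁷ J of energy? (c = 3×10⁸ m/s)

From E = mc², we get m = E/c²
c² = (3×10⁸)² = 9×10¹⁶ m²/s²
m = 2.592×10¹⁷ / 9×10¹⁶ = 2.880 kg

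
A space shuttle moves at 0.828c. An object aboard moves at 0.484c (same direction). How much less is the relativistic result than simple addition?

Classical: u' + v = 0.484 + 0.828 = 1.312c
Relativistic: u = (0.484 + 0.828)/(1 + 0.400752) = 1.312/1.400752 = 0.9366c
Difference: 1.312 - 0.9366 = 0.3754c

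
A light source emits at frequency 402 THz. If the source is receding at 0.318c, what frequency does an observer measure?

β = v/c = 0.318
(1-β)/(1+β) = 0.682/1.318 = 0.51745
Doppler factor = √(0.51745) = 0.7193
f_obs = 402 × 0.7193 = 289.2 THz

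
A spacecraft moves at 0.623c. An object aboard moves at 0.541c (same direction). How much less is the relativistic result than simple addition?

Classical: u' + v = 0.541 + 0.623 = 1.164c
Relativistic: u = (0.541 + 0.623)/(1 + 0.337043) = 1.164/1.337043 = 0.8706c
Difference: 1.164 - 0.8706 = 0.2934c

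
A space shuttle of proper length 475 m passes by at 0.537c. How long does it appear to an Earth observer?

Proper length L₀ = 475 m
γ = 1/√(1 - 0.537²) = 1.1854
L = L₀/γ = 475/1.1854 = 400.7 m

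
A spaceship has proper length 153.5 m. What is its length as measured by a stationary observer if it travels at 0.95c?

Proper length L₀ = 153.5 m
γ = 1/√(1 - 0.95²) = 3.2026
L = L₀/γ = 153.5/3.2026 = 47.93 m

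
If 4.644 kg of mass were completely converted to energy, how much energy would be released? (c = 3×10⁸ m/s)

Using E = mc²:
c² = (3×10⁸)² = 9×10¹⁶ m²/s²
E = 4.644 × 9×10¹⁶ = 4.180×10¹⁷ J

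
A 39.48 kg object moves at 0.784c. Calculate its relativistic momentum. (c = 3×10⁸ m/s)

γ = 1/√(1 - 0.784²) = 1.611
v = 0.784 × 3×10⁸ = 2.352×10⁸ m/s
p = γmv = 1.611 × 39.48 × 2.352×10⁸ = 1.496×10¹⁰ kg·m/s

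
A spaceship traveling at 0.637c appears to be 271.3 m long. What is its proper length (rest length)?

Contracted length L = 271.3 m
γ = 1/√(1 - 0.637²) = 1.297
L₀ = γL = 1.297 × 271.3 = 351.9 m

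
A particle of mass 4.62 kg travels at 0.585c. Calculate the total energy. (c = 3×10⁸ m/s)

γ = 1/√(1 - 0.585²) = 1.233
mc² = 4.62 × (3×10⁸)² = 4.158×10¹⁷ J
E = γmc² = 1.233 × 4.158×10¹⁷ = 5.127×10¹⁷ J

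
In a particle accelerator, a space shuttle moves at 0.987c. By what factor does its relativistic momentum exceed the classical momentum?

p_rel = γmv, p_class = mv
Ratio = γ = 1/√(1 - 0.987²)
= 1/√(0.025831) = 6.222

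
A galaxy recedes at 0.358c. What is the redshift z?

β = 0.358
(1+β)/(1-β) = 1.358/0.642 = 2.1153
√(2.1153) = 1.4544
z = 1.4544 - 1 = 0.4544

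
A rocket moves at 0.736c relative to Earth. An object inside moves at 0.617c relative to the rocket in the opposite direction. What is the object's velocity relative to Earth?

Object's velocity in rocket frame is u' = -0.617c
u = (u' + v)/(1 + u'v/c²) = (v - 0.617)/(1 - 0.617·v/c²)
Numerator: 0.736 - 0.617 = 0.119
Denominator: 1 - 0.454112 = 0.545888
u = 0.119/0.545888 = 0.2180c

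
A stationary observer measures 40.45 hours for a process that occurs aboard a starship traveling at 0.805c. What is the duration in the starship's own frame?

Dilated time Δt = 40.45 hours
γ = 1/√(1 - 0.805²) = 1.6856
Δt₀ = Δt/γ = 40.45/1.6856 = 24.00 hours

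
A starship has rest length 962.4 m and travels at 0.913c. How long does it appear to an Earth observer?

Proper length L₀ = 962.4 m
γ = 1/√(1 - 0.913²) = 2.4512
L = L₀/γ = 962.4/2.4512 = 392.6 m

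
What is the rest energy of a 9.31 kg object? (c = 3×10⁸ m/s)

c² = (3×10⁸)² = 9.000×10¹⁶ m²/s²
E₀ = mc² = 9.31 × 9.000×10¹⁶ = 8.379×10¹⁷ J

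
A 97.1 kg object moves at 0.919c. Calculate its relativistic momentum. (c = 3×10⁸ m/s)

γ = 1/√(1 - 0.919²) = 2.5364
v = 0.919 × 3×10⁸ = 2.757×10⁸ m/s
p = γmv = 2.5364 × 97.1 × 2.757×10⁸ = 6.790×10¹⁰ kg·m/s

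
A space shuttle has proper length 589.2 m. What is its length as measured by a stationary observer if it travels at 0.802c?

Proper length L₀ = 589.2 m
γ = 1/√(1 - 0.802²) = 1.67413
L = L₀/γ = 589.2/1.67413 = 351.9 m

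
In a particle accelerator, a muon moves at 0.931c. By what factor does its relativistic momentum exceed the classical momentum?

p_rel = γmv, p_class = mv
Ratio = γ = 1/√(1 - 0.931²)
= 1/√(0.133239) = 2.740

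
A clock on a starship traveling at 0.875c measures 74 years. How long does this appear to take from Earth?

Proper time Δt₀ = 74 years
γ = 1/√(1 - 0.875²) = 2.066
Δt = γΔt₀ = 2.066 × 74 = 152.9 years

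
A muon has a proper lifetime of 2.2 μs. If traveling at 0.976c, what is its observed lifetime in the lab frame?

Proper lifetime τ₀ = 2.2 μs
γ = 1/√(1 - 0.976²) = 4.592
τ = γτ₀ = 4.592 × 2.2 μs = 10.10 μs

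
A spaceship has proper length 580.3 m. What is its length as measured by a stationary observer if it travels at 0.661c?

Proper length L₀ = 580.3 m
γ = 1/√(1 - 0.661²) = 1.33265
L = L₀/γ = 580.3/1.33265 = 435.4 m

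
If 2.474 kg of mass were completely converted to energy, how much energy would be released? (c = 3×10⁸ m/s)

Using E = mc²:
c² = (3×10⁸)² = 9×10¹⁶ m²/s²
E = 2.474 × 9×10¹⁶ = 2.227×10¹⁷ J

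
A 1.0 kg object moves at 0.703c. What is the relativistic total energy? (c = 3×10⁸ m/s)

γ = 1/√(1 - 0.703²) = 1.406
mc² = 1.0 × (3×10⁸)² = 9.000×10¹⁶ J
E = γmc² = 1.406 × 9.000×10¹⁶ = 1.265×10¹⁷ J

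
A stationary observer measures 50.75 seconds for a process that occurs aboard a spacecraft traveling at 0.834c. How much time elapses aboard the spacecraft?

Dilated time Δt = 50.75 seconds
γ = 1/√(1 - 0.834²) = 1.8124
Δt₀ = Δt/γ = 50.75/1.8124 = 28.00 seconds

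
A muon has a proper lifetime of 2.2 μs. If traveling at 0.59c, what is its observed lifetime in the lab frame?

Proper lifetime τ₀ = 2.2 μs
γ = 1/√(1 - 0.59²) = 1.2385
τ = γτ₀ = 1.2385 × 2.2 μs = 2.725 μs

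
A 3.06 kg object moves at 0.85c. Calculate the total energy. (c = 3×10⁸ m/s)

γ = 1/√(1 - 0.85²) = 1.8983
mc² = 3.06 × (3×10⁸)² = 2.754×10¹⁷ J
E = γmc² = 1.8983 × 2.754×10¹⁷ = 5.228×10¹⁷ J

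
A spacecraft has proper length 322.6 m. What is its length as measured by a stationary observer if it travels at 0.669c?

Proper length L₀ = 322.6 m
γ = 1/√(1 - 0.669²) = 1.3454
L = L₀/γ = 322.6/1.3454 = 239.8 m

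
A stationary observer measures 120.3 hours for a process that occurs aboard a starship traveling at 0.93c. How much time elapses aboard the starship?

Dilated time Δt = 120.3 hours
γ = 1/√(1 - 0.93²) = 2.7206
Δt₀ = Δt/γ = 120.3/2.7206 = 44.22 hours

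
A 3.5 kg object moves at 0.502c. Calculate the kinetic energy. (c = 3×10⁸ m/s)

γ = 1/√(1 - 0.502²) = 1.15625
γ - 1 = 0.15625
KE = (γ-1)mc² = 0.15625 × 3.5 × (3×10⁸)² = 4.922×10¹⁶ J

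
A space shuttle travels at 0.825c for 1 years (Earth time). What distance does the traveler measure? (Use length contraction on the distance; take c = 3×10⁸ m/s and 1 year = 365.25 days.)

Earth distance: d = v × t = 0.825c × 1 yr = 7.8105×10¹⁵ m
γ = 1.7695
d' = d/γ = 7.8105×10¹⁵/1.7695 = 4.414×10¹⁵ m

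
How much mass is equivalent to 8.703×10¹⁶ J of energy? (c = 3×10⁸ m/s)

From E = mc², we get m = E/c²
c² = (3×10⁸)² = 9×10¹⁶ m²/s²
m = 8.703×10¹⁶ / 9×10¹⁶ = 0.9670 kg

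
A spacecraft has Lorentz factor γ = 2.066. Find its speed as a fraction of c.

From γ = 1/√(1 - v²/c²):
1/γ² = 1/2.066² = 0.23428
v²/c² = 1 - 0.23428 = 0.76572
v/c = √(0.76572) = 0.8751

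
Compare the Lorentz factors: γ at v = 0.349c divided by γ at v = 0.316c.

γ₁ = 1/√(1 - 0.349²) = 1.067
γ₂ = 1/√(1 - 0.316²) = 1.054
γ₁/γ₂ = 1.067/1.054 = 1.012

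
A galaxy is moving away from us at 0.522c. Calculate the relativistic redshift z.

β = 0.522
(1+β)/(1-β) = 1.522/0.478 = 3.184
√(3.184) = 1.7844
z = 1.7844 - 1 = 0.7844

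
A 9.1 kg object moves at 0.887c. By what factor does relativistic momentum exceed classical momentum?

p_rel = γmv, p_class = mv
Ratio = γ = 1/√(1 - 0.887²) = 2.166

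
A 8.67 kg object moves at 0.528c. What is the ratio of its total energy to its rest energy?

E = γmc², E₀ = mc²
E/E₀ = γ = 1/√(1 - 0.528²) = 1.178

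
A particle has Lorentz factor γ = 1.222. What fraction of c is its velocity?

From γ = 1/√(1 - v²/c²):
1/γ² = 1/1.222² = 0.6697
v²/c² = 1 - 0.6697 = 0.3303
v/c = √(0.3303) = 0.5747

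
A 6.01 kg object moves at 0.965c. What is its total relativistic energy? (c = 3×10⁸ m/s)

γ = 1/√(1 - 0.965²) = 3.8132
mc² = 6.01 × (3×10⁸)² = 5.409×10¹⁷ J
E = γmc² = 3.8132 × 5.409×10¹⁷ = 2.063×10¹⁸ J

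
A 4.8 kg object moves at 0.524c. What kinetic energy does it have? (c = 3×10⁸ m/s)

γ = 1/√(1 - 0.524²) = 1.1741
γ - 1 = 0.1741
KE = (γ-1)mc² = 0.1741 × 4.8 × (3×10⁸)² = 7.521×10¹⁶ J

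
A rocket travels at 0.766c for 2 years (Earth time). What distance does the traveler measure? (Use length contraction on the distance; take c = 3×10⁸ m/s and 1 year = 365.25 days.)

Earth distance: d = v × t = 0.766c × 2 yr = 1.4504×10¹⁶ m
γ = 1.5556
d' = d/γ = 1.4504×10¹⁶/1.5556 = 9.324×10¹⁵ m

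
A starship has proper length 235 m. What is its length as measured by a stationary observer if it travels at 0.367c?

Proper length L₀ = 235 m
γ = 1/√(1 - 0.367²) = 1.075
L = L₀/γ = 235/1.075 = 218.6 m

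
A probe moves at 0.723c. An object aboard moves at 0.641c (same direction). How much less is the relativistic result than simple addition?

Classical: u' + v = 0.641 + 0.723 = 1.364c
Relativistic: u = (0.641 + 0.723)/(1 + 0.463443) = 1.364/1.463443 = 0.9320c
Difference: 1.364 - 0.9320 = 0.4320c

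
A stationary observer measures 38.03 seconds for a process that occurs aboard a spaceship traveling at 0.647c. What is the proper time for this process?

Dilated time Δt = 38.03 seconds
γ = 1/√(1 - 0.647²) = 1.3115
Δt₀ = Δt/γ = 38.03/1.3115 = 29.00 seconds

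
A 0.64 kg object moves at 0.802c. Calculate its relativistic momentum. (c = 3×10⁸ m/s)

γ = 1/√(1 - 0.802²) = 1.674
v = 0.802 × 3×10⁸ = 2.406×10⁸ m/s
p = γmv = 1.674 × 0.64 × 2.406×10⁸ = 2.578×10⁸ kg·m/s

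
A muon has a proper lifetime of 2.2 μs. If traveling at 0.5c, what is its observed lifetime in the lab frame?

Proper lifetime τ₀ = 2.2 μs
γ = 1/√(1 - 0.5²) = 1.1547
τ = γτ₀ = 1.1547 × 2.2 μs = 2.540 μs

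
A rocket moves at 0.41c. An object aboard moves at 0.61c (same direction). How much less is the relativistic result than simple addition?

Classical: u' + v = 0.61 + 0.41 = 1.02c
Relativistic: u = (0.61 + 0.41)/(1 + 0.2501) = 1.02/1.2501 = 0.8159c
Difference: 1.02 - 0.8159 = 0.2041c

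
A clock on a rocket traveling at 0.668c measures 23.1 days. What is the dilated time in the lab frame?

Proper time Δt₀ = 23.1 days
γ = 1/√(1 - 0.668²) = 1.3438
Δt = γΔt₀ = 1.3438 × 23.1 = 31.04 days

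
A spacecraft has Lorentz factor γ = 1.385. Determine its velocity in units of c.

From γ = 1/√(1 - v²/c²):
1/γ² = 1/1.385² = 0.5213
v²/c² = 1 - 0.5213 = 0.4787
v/c = √(0.4787) = 0.6919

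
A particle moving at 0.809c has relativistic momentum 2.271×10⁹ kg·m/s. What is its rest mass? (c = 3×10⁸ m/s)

γ = 1/√(1 - 0.809²) = 1.7012
v = 0.809 × 3×10⁸ = 2.427×10⁸ m/s
m = p/(γv) = 2.271×10⁹/(1.7012 × 2.427×10⁸) = 5.500 kg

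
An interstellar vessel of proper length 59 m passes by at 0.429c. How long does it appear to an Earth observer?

Proper length L₀ = 59 m
γ = 1/√(1 - 0.429²) = 1.10705
L = L₀/γ = 59/1.10705 = 53.29 m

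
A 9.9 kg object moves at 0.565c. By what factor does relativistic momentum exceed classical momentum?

p_rel = γmv, p_class = mv
Ratio = γ = 1/√(1 - 0.565²) = 1.212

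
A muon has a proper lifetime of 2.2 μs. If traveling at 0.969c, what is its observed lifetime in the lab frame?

Proper lifetime τ₀ = 2.2 μs
γ = 1/√(1 - 0.969²) = 4.0476
τ = γτ₀ = 4.0476 × 2.2 μs = 8.905 μs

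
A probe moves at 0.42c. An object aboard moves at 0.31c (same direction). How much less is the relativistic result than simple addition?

Classical: u' + v = 0.31 + 0.42 = 0.73c
Relativistic: u = (0.31 + 0.42)/(1 + 0.1302) = 0.73/1.1302 = 0.6459c
Difference: 0.73 - 0.6459 = 0.08410c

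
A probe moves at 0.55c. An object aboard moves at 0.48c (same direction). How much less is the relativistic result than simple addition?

Classical: u' + v = 0.48 + 0.55 = 1.03c
Relativistic: u = (0.48 + 0.55)/(1 + 0.264) = 1.03/1.264 = 0.8149c
Difference: 1.03 - 0.8149 = 0.2151c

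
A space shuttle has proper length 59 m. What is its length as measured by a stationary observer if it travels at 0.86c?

Proper length L₀ = 59 m
γ = 1/√(1 - 0.86²) = 1.9597
L = L₀/γ = 59/1.9597 = 30.11 m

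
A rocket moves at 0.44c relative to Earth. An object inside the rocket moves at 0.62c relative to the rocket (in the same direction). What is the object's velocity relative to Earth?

u = (u' + v)/(1 + u'v/c²)
Numerator: 0.62 + 0.44 = 1.06
Denominator: 1 + 0.2728 = 1.2728
u = 1.06/1.2728 = 0.8328c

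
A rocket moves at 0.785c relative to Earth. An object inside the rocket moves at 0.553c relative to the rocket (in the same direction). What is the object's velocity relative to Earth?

u = (u' + v)/(1 + u'v/c²)
Numerator: 0.553 + 0.785 = 1.338
Denominator: 1 + 0.434105 = 1.434105
u = 1.338/1.434105 = 0.9330c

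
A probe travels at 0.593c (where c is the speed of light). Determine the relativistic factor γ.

v/c = 0.593, so (v/c)² = 0.351649
1 - (v/c)² = 0.648351
γ = 1/√(0.648351) = 1.242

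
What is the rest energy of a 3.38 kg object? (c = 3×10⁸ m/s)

c² = (3×10⁸)² = 9.000×10¹⁶ m²/s²
E₀ = mc² = 3.38 × 9.000×10¹⁶ = 3.042×10¹⁷ J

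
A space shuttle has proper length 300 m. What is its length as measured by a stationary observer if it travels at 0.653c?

Proper length L₀ = 300 m
γ = 1/√(1 - 0.653²) = 1.3204
L = L₀/γ = 300/1.3204 = 227.2 m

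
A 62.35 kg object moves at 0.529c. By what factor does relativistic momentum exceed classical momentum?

p_rel = γmv, p_class = mv
Ratio = γ = 1/√(1 - 0.529²) = 1.178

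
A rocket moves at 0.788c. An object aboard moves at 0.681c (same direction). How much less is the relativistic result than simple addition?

Classical: u' + v = 0.681 + 0.788 = 1.469c
Relativistic: u = (0.681 + 0.788)/(1 + 0.536628) = 1.469/1.536628 = 0.9560c
Difference: 1.469 - 0.9560 = 0.5130c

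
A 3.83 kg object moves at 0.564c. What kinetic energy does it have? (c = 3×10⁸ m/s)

γ = 1/√(1 - 0.564²) = 1.211
γ - 1 = 0.2110
KE = (γ-1)mc² = 0.2110 × 3.83 × (3×10⁸)² = 7.273×10¹⁶ J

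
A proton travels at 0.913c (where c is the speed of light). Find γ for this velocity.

v/c = 0.913, so (v/c)² = 0.833569
1 - (v/c)² = 0.166431
γ = 1/√(0.166431) = 2.451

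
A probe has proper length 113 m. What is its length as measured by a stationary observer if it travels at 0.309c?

Proper length L₀ = 113 m
γ = 1/√(1 - 0.309²) = 1.051
L = L₀/γ = 113/1.051 = 107.5 m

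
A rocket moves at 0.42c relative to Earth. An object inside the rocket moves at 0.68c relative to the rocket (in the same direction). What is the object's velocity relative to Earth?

u = (u' + v)/(1 + u'v/c²)
Numerator: 0.68 + 0.42 = 1.1
Denominator: 1 + 0.2856 = 1.2856
u = 1.1/1.2856 = 0.8556c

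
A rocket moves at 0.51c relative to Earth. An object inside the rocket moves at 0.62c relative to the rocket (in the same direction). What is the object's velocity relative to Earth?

u = (u' + v)/(1 + u'v/c²)
Numerator: 0.62 + 0.51 = 1.13
Denominator: 1 + 0.3162 = 1.3162
u = 1.13/1.3162 = 0.8585c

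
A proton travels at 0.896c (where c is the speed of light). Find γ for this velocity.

v/c = 0.896, so (v/c)² = 0.802816
1 - (v/c)² = 0.197184
γ = 1/√(0.197184) = 2.252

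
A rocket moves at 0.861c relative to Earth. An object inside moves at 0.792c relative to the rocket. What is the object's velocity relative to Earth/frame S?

u = (u' + v)/(1 + u'v/c²)
Numerator: 0.792 + 0.861 = 1.653
Denominator: 1 + 0.681912 = 1.681912
u = 1.653/1.681912 = 0.9828c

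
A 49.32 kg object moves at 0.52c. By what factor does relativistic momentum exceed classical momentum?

p_rel = γmv, p_class = mv
Ratio = γ = 1/√(1 - 0.52²) = 1.171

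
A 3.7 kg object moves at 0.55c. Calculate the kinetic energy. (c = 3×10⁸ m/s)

γ = 1/√(1 - 0.55²) = 1.19737
γ - 1 = 0.19737
KE = (γ-1)mc² = 0.19737 × 3.7 × (3×10⁸)² = 6.572×10¹⁶ J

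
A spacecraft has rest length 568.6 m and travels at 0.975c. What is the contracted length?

Proper length L₀ = 568.6 m
γ = 1/√(1 - 0.975²) = 4.5004
L = L₀/γ = 568.6/4.5004 = 126.3 m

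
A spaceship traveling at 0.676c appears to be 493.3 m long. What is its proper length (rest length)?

Contracted length L = 493.3 m
γ = 1/√(1 - 0.676²) = 1.357
L₀ = γL = 1.357 × 493.3 = 669.4 m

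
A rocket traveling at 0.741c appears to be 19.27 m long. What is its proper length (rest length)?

Contracted length L = 19.27 m
γ = 1/√(1 - 0.741²) = 1.4892
L₀ = γL = 1.4892 × 19.27 = 28.70 m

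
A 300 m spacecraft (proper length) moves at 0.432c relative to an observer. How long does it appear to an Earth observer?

Proper length L₀ = 300 m
γ = 1/√(1 - 0.432²) = 1.1088
L = L₀/γ = 300/1.1088 = 270.6 m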